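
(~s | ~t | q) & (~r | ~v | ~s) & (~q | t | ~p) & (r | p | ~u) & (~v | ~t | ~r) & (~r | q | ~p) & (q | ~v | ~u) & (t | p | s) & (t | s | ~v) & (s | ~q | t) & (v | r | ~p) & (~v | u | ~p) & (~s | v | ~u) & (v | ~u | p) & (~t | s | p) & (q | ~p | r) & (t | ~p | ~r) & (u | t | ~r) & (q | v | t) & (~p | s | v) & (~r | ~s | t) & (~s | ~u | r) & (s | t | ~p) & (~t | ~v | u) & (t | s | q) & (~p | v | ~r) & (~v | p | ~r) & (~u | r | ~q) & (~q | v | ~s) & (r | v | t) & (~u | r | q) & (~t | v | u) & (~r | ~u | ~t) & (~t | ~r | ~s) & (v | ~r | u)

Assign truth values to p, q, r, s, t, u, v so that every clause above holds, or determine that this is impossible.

Branch on s: set s = 1.
Branch on t: set t = 0.
(~r) alone gives r = 0.
(~u) alone gives u = 0.
(v) alone gives v = 1.
(~p) alone gives p = 0.
Every clause is now satisfied; q is unconstrained.

p=0,  q=1,  r=0,  s=1,  t=0,  u=0,  v=1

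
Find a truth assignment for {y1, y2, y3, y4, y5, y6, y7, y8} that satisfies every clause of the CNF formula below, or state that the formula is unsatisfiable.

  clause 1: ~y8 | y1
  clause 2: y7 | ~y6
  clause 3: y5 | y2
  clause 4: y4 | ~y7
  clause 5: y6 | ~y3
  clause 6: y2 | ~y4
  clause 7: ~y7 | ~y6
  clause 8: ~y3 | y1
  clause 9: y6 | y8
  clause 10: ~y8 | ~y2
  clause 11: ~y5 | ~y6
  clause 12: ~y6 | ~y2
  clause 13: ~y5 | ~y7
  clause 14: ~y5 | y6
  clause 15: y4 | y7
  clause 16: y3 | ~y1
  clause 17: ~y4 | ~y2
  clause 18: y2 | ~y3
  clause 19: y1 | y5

UNSATISFIABLE

Case y8 = 0:
From the singleton clause (y6), y6 = 1.
From the singleton clause (y7), y7 = 1.
That conflicts with the unit clause (~y7).
So y8 must be the other value — set y8 = 1.
From the singleton clause (y1), y1 = 1.
From the singleton clause (~y2), y2 = 0.
From the singleton clause (y5), y5 = 1.
From the singleton clause (~y4), y4 = 0.
From the singleton clause (~y7), y7 = 0.
That conflicts with the unit clause (y7).
Neither y8 = 1 nor y8 = 0 works.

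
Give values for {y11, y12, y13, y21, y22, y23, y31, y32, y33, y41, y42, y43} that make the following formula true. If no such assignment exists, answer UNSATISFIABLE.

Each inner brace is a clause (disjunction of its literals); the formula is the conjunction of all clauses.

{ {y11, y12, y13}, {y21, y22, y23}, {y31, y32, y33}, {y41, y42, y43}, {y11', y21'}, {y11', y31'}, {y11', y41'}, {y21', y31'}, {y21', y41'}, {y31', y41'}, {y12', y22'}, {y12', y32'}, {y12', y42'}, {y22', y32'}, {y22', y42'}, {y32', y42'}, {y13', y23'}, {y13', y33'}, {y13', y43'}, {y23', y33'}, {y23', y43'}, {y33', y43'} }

Branch on y11: set y11 = 0.
Branch on y12: set y12 = 1.
The clause (y22') is unit, so y22 = 0.
The clause (y32') is unit, so y32 = 0.
The clause (y42') is unit, so y42 = 0.
Branch on y21: set y21 = 1.
The clause (y31') is unit, so y31 = 0.
The clause (y33) is unit, so y33 = 1.
The clause (y41') is unit, so y41 = 0.
The clause (y43) is unit, so y43 = 1.
But (y43') is also a unit clause — contradiction.
Backtrack on y21: now try y21 = 0.
The clause (y23) is unit, so y23 = 1.
The clause (y13') is unit, so y13 = 0.
The clause (y33') is unit, so y33 = 0.
The clause (y31) is unit, so y31 = 1.
The clause (y41') is unit, so y41 = 0.
The clause (y43) is unit, so y43 = 1.
But (y43') is also a unit clause — contradiction.
Neither y21 = 1 nor y21 = 0 works.
Backtrack on y12: now try y12 = 0.
The clause (y13) is unit, so y13 = 1.
The clause (y23') is unit, so y23 = 0.
The clause (y33') is unit, so y33 = 0.
The clause (y43') is unit, so y43 = 0.
Branch on y21: set y21 = 1.
The clause (y31') is unit, so y31 = 0.
The clause (y32) is unit, so y32 = 1.
The clause (y41') is unit, so y41 = 0.
The clause (y42) is unit, so y42 = 1.
But (y42') is also a unit clause — contradiction.
Backtrack on y21: now try y21 = 0.
The clause (y22) is unit, so y22 = 1.
The clause (y32') is unit, so y32 = 0.
The clause (y31) is unit, so y31 = 1.
The clause (y41') is unit, so y41 = 0.
The clause (y42) is unit, so y42 = 1.
But (y42') is also a unit clause — contradiction.
Neither y21 = 1 nor y21 = 0 works.
Neither y12 = 1 nor y12 = 0 works.
Backtrack on y11: now try y11 = 1.
The clause (y21') is unit, so y21 = 0.
The clause (y31') is unit, so y31 = 0.
The clause (y41') is unit, so y41 = 0.
Branch on y22: set y22 = 1.
The clause (y12') is unit, so y12 = 0.
The clause (y32') is unit, so y32 = 0.
The clause (y33) is unit, so y33 = 1.
The clause (y42') is unit, so y42 = 0.
The clause (y43) is unit, so y43 = 1.
But (y43') is also a unit clause — contradiction.
Backtrack on y22: now try y22 = 0.
The clause (y23) is unit, so y23 = 1.
The clause (y13') is unit, so y13 = 0.
The clause (y33') is unit, so y33 = 0.
The clause (y32) is unit, so y32 = 1.
The clause (y12') is unit, so y12 = 0.
The clause (y42') is unit, so y42 = 0.
The clause (y43) is unit, so y43 = 1.
But (y43') is also a unit clause — contradiction.
Neither y22 = 1 nor y22 = 0 works.
Neither y11 = 1 nor y11 = 0 works.

UNSATISFIABLE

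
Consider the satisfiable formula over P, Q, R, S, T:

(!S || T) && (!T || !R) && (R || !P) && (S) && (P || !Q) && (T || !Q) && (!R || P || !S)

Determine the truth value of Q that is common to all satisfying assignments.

False

Suppose Q = true.
The clause (S) is unit, so S = true.
The clause (T) is unit, so T = true.
The clause (!R) is unit, so R = false.
The clause (!P) is unit, so P = false.
Now (P) is unsatisfied and unit — conflict.
So every satisfying assignment has Q = False.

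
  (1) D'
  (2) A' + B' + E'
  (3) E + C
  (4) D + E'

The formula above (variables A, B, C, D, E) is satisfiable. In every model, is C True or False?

Suppose C = 0.
(D') alone gives D = 0.
(E) alone gives E = 1.
But (E') is also a unit clause — contradiction.
So every satisfying assignment has C = True.

True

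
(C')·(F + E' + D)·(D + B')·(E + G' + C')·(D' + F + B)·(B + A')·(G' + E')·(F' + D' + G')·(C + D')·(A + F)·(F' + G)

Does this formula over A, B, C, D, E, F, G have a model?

Unit clause (C') forces C = 0.
Unit clause (D') forces D = 0.
Unit clause (B') forces B = 0.
Unit clause (A') forces A = 0.
Unit clause (F) forces F = 1.
Unit clause (G) forces G = 1.
Unit clause (E') forces E = 0.
This assignment satisfies each clause.
A satisfying assignment: A ↦ 0; B ↦ 0; C ↦ 0; D ↦ 0; E ↦ 0; F ↦ 1; G ↦ 1.

Satisfiable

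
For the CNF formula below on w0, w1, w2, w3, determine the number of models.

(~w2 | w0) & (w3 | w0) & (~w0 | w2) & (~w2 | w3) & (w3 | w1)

4

There are 2^4 = 16 truth assignments over (w0, w1, w2, w3).
Check each against the 5 clauses (columns in the order w0, w1, w2, w3):
  F F F F  ✗ fails (w3 | w0)
  F F F T  ✓ satisfies all
  F F T F  ✗ fails (~w2 | w0)
  F F T T  ✗ fails (~w2 | w0)
  F T F F  ✗ fails (w3 | w0)
  F T F T  ✓ satisfies all
  F T T F  ✗ fails (~w2 | w0)
  F T T T  ✗ fails (~w2 | w0)
  T F F F  ✗ fails (~w0 | w2)
  T F F T  ✗ fails (~w0 | w2)
  T F T F  ✗ fails (~w2 | w3)
  T F T T  ✓ satisfies all
  T T F F  ✗ fails (~w0 | w2)
  T T F T  ✗ fails (~w0 | w2)
  T T T F  ✗ fails (~w2 | w3)
  T T T T  ✓ satisfies all
4 of the 16 rows are models.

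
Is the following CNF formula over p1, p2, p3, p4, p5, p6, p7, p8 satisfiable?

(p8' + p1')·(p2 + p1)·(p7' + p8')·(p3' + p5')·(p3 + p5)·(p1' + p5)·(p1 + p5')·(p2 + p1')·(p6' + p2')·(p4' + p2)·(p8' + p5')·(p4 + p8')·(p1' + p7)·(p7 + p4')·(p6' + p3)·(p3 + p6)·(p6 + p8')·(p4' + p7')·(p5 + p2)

Suppose p8 = 0.
Suppose p2 = 1.
From the singleton clause (p6'), p6 = 0.
From the singleton clause (p3), p3 = 1.
From the singleton clause (p5'), p5 = 0.
From the singleton clause (p1'), p1 = 0.
Suppose p7 = 1.
From the singleton clause (p4'), p4 = 0.
Every clause now holds.
A satisfying assignment: p1: 0,  p2: 1,  p3: 1,  p4: 0,  p5: 0,  p6: 0,  p7: 1,  p8: 0.

Yes, satisfiable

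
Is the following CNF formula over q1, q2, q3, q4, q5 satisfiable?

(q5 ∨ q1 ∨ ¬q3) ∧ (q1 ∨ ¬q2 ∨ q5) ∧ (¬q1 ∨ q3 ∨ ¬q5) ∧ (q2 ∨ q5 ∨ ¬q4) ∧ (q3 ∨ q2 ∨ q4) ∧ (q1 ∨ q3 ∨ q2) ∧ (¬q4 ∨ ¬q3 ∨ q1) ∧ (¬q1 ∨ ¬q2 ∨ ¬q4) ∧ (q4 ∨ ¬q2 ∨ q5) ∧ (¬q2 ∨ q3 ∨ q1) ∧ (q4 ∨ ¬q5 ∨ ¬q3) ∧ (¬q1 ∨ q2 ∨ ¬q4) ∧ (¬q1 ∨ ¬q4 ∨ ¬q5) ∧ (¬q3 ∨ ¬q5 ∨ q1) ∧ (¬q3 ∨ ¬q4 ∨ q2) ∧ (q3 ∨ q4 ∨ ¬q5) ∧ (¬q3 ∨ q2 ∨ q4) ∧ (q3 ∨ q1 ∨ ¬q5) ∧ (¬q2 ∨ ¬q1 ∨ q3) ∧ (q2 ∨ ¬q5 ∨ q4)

Unsatisfiable

Try q5 = True.
Try q1 = False.
Unit clause (¬q3) forces q3 = False.
But (q3) is also a unit clause — contradiction.
That branch fails; take q1 = True instead.
Unit clause (q3) forces q3 = True.
Unit clause (q4) forces q4 = True.
But (¬q4) is also a unit clause — contradiction.
Both values of q1 lead to a conflict.
That branch fails; take q5 = False instead.
Try q1 = True.
Try q2 = True.
Unit clause (¬q4) forces q4 = False.
But (q4) is also a unit clause — contradiction.
That branch fails; take q2 = False instead.
Unit clause (¬q4) forces q4 = False.
Unit clause (q3) forces q3 = True.
But (¬q3) is also a unit clause — contradiction.
Both values of q2 lead to a conflict.
That branch fails; take q1 = False instead.
Unit clause (¬q3) forces q3 = False.
Unit clause (¬q2) forces q2 = False.
But (q2) is also a unit clause — contradiction.
Both values of q1 lead to a conflict.
Both values of q5 lead to a conflict.
No assignment satisfies every clause.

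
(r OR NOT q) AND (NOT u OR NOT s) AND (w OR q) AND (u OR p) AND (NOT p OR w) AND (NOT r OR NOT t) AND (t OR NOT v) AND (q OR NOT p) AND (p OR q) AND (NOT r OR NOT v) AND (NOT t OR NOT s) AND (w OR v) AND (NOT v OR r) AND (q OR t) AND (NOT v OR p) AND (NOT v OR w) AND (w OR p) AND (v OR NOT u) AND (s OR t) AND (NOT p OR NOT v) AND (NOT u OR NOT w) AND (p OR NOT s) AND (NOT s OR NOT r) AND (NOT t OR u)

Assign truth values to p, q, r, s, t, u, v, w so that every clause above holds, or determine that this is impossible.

Case r = true:
Unit clause (NOT t) forces t = false.
Unit clause (NOT v) forces v = false.
Unit clause (w) forces w = true.
Unit clause (q) forces q = true.
Unit clause (NOT u) forces u = false.
Unit clause (p) forces p = true.
Unit clause (s) forces s = true.
That conflicts with the unit clause (NOT s).
Undo r and try r = false.
Unit clause (NOT q) forces q = false.
Unit clause (w) forces w = true.
Unit clause (NOT p) forces p = false.
That conflicts with the unit clause (p).
Either choice for r ends in contradiction.

UNSATISFIABLE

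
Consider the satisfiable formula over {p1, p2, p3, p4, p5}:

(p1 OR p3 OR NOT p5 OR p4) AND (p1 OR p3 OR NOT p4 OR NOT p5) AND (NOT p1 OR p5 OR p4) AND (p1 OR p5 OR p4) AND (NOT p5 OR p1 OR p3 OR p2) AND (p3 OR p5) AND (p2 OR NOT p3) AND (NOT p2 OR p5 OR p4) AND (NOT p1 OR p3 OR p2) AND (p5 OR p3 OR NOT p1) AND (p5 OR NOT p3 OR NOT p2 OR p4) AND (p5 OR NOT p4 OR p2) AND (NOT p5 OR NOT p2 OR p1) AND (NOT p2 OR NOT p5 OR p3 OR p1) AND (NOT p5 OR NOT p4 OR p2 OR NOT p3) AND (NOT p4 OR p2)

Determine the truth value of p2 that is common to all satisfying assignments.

Suppose p2 = false.
The clause (NOT p3) is unit, so p3 = false.
The clause (p5) is unit, so p5 = true.
The clause (p1) is unit, so p1 = true.
But (NOT p1) is also a unit clause — contradiction.
So every satisfying assignment has p2 = True.

True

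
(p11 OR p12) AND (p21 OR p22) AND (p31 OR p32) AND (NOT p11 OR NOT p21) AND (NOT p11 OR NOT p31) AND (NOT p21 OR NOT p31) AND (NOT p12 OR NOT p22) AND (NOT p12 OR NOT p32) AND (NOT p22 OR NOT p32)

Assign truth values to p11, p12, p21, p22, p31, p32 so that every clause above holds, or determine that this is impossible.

Case p11 = true:
From the singleton clause (NOT p21), p21 = false.
From the singleton clause (p22), p22 = true.
From the singleton clause (NOT p31), p31 = false.
From the singleton clause (p32), p32 = true.
Now (NOT p32) is unsatisfied and unit — conflict.
Backtrack on p11: now try p11 = false.
From the singleton clause (p12), p12 = true.
From the singleton clause (NOT p22), p22 = false.
From the singleton clause (p21), p21 = true.
From the singleton clause (NOT p31), p31 = false.
From the singleton clause (p32), p32 = true.
Now (NOT p32) is unsatisfied and unit — conflict.
Either choice for p11 ends in contradiction.

UNSATISFIABLE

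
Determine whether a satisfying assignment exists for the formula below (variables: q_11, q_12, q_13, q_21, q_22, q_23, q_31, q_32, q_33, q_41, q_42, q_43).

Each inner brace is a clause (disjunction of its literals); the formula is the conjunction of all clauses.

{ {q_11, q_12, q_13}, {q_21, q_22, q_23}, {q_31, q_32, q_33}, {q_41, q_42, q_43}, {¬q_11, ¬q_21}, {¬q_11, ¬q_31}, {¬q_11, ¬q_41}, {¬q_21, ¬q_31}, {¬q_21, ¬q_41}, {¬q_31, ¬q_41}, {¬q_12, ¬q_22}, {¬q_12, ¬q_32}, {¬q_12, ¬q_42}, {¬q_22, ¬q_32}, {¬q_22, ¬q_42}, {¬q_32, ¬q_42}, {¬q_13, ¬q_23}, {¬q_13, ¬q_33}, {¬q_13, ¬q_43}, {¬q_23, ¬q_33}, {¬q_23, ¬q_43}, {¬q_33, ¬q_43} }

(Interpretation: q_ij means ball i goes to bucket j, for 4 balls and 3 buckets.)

Try q_11 = False.
Try q_12 = True.
Unit clause (¬q_22) forces q_22 = False.
Unit clause (¬q_32) forces q_32 = False.
Unit clause (¬q_42) forces q_42 = False.
Try q_21 = True.
Unit clause (¬q_31) forces q_31 = False.
Unit clause (q_33) forces q_33 = True.
Unit clause (¬q_41) forces q_41 = False.
Unit clause (q_43) forces q_43 = True.
But (¬q_43) is also a unit clause — contradiction.
Undo q_21 and try q_21 = False.
Unit clause (q_23) forces q_23 = True.
Unit clause (¬q_13) forces q_13 = False.
Unit clause (¬q_33) forces q_33 = False.
Unit clause (q_31) forces q_31 = True.
Unit clause (¬q_41) forces q_41 = False.
Unit clause (q_43) forces q_43 = True.
But (¬q_43) is also a unit clause — contradiction.
Either choice for q_21 ends in contradiction.
Undo q_12 and try q_12 = False.
Unit clause (q_13) forces q_13 = True.
Unit clause (¬q_23) forces q_23 = False.
Unit clause (¬q_33) forces q_33 = False.
Unit clause (¬q_43) forces q_43 = False.
Try q_21 = True.
Unit clause (¬q_31) forces q_31 = False.
Unit clause (q_32) forces q_32 = True.
Unit clause (¬q_41) forces q_41 = False.
Unit clause (q_42) forces q_42 = True.
But (¬q_42) is also a unit clause — contradiction.
Undo q_21 and try q_21 = False.
Unit clause (q_22) forces q_22 = True.
Unit clause (¬q_32) forces q_32 = False.
Unit clause (q_31) forces q_31 = True.
Unit clause (¬q_41) forces q_41 = False.
Unit clause (q_42) forces q_42 = True.
But (¬q_42) is also a unit clause — contradiction.
Either choice for q_21 ends in contradiction.
Either choice for q_12 ends in contradiction.
Undo q_11 and try q_11 = True.
Unit clause (¬q_21) forces q_21 = False.
Unit clause (¬q_31) forces q_31 = False.
Unit clause (¬q_41) forces q_41 = False.
Try q_22 = True.
Unit clause (¬q_12) forces q_12 = False.
Unit clause (¬q_32) forces q_32 = False.
Unit clause (q_33) forces q_33 = True.
Unit clause (¬q_42) forces q_42 = False.
Unit clause (q_43) forces q_43 = True.
But (¬q_43) is also a unit clause — contradiction.
Undo q_22 and try q_22 = False.
Unit clause (q_23) forces q_23 = True.
Unit clause (¬q_13) forces q_13 = False.
Unit clause (¬q_33) forces q_33 = False.
Unit clause (q_32) forces q_32 = True.
Unit clause (¬q_12) forces q_12 = False.
Unit clause (¬q_42) forces q_42 = False.
Unit clause (q_43) forces q_43 = True.
But (¬q_43) is also a unit clause — contradiction.
Either choice for q_22 ends in contradiction.
Either choice for q_11 ends in contradiction.
No assignment satisfies every clause.

No, unsatisfiable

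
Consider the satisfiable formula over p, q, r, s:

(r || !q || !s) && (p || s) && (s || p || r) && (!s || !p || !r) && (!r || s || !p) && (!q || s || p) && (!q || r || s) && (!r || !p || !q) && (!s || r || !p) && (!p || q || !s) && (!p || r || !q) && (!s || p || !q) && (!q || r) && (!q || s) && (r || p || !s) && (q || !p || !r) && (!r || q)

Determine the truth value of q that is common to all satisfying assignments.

Suppose q = true.
From the singleton clause (r), r = true.
From the singleton clause (!p), p = false.
From the singleton clause (s), s = true.
But (!s) is also a unit clause — contradiction.
So every satisfying assignment has q = False.

False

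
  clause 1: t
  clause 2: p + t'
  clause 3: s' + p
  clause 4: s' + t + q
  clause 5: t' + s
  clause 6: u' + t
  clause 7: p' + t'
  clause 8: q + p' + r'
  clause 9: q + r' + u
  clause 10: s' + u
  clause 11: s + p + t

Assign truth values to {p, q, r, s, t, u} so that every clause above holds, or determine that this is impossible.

UNSATISFIABLE

Unit clause (t) forces t = 1.
Unit clause (p) forces p = 1.
But (p') is also a unit clause — contradiction.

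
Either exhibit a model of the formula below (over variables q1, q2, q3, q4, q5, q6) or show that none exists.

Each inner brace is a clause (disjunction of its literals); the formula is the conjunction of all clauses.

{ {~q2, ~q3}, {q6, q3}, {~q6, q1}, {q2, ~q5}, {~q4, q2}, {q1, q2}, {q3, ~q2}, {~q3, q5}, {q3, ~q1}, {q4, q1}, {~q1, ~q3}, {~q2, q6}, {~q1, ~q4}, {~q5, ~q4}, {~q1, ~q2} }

Try q2 = 0.
The clause (~q5) is unit, so q5 = 0.
The clause (~q4) is unit, so q4 = 0.
The clause (q1) is unit, so q1 = 1.
The clause (~q3) is unit, so q3 = 0.
Now (q3) is unsatisfied and unit — conflict.
That branch fails; take q2 = 1 instead.
The clause (~q3) is unit, so q3 = 0.
Now (q3) is unsatisfied and unit — conflict.
Neither q2 = 1 nor q2 = 0 works.

UNSATISFIABLE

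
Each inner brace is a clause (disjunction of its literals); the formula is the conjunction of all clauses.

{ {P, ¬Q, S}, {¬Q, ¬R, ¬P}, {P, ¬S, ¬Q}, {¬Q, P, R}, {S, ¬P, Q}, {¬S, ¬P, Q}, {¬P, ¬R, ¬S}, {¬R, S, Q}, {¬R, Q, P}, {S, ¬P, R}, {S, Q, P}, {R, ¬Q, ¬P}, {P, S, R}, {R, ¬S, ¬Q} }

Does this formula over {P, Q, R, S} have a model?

Branch on P: set P = False.
Branch on Q: set Q = False.
From the singleton clause (¬R), R = False.
From the singleton clause (S), S = True.
Every clause now holds.
A satisfying assignment: P ↦ False; Q ↦ False; R ↦ False; S ↦ True.

Satisfiable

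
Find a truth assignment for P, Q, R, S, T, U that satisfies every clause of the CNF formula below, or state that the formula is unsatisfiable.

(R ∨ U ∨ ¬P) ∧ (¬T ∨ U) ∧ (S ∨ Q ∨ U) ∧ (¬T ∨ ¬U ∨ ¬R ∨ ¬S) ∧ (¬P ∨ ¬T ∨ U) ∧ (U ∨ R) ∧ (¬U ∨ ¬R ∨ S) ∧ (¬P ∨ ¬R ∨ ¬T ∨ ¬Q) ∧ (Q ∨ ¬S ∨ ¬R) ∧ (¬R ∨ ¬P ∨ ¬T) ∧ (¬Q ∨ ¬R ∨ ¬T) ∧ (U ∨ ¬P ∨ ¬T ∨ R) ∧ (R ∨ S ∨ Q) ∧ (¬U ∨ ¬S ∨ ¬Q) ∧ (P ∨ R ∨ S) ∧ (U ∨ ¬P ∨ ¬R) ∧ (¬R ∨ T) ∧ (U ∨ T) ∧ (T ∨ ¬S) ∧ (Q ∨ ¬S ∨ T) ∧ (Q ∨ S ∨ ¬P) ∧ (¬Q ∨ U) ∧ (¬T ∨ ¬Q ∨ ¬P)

P=False; Q=False; R=False; S=True; T=True; U=True

Case T = True:
(U) alone gives U = True.
Case R = False:
Case S = True:
(¬Q) alone gives Q = False.
All clauses hold; P can take either value.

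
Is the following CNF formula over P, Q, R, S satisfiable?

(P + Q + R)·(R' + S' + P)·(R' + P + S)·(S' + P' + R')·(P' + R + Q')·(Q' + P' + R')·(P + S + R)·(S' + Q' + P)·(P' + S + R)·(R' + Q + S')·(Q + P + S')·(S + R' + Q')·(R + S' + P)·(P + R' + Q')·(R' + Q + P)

Case P = 1:
Case S = 1:
The clause (R') is unit, so R = 0.
The clause (Q') is unit, so Q = 0.
This assignment satisfies each clause.
A satisfying assignment: P ↦ 1; Q ↦ 0; R ↦ 0; S ↦ 1.

Satisfiable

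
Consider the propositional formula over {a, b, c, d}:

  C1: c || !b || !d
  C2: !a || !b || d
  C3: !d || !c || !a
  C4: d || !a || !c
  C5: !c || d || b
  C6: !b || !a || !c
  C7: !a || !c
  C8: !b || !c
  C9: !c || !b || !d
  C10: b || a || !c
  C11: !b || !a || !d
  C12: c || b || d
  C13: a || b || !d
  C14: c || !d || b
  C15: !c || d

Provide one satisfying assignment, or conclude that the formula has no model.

Try a = false.
Try b = true.
(!c) alone gives c = false.
(!d) alone gives d = false.
All clauses are satisfied.

a=false,  b=true,  c=false,  d=false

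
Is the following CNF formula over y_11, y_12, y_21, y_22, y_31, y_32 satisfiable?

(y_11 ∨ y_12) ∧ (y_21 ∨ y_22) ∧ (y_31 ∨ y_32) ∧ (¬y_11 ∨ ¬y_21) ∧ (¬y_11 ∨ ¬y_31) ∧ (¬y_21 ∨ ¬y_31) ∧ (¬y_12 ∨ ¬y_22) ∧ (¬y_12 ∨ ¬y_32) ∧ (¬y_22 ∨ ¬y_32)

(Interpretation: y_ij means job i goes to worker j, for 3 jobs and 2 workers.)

Suppose y_11 = True.
From the singleton clause (¬y_21), y_21 = False.
From the singleton clause (y_22), y_22 = True.
From the singleton clause (¬y_31), y_31 = False.
From the singleton clause (y_32), y_32 = True.
Now (¬y_32) is unsatisfied and unit — conflict.
That branch fails; take y_11 = False instead.
From the singleton clause (y_12), y_12 = True.
From the singleton clause (¬y_22), y_22 = False.
From the singleton clause (y_21), y_21 = True.
From the singleton clause (¬y_31), y_31 = False.
From the singleton clause (y_32), y_32 = True.
Now (¬y_32) is unsatisfied and unit — conflict.
Neither y_11 = True nor y_11 = False works.
No assignment satisfies every clause.

Unsatisfiable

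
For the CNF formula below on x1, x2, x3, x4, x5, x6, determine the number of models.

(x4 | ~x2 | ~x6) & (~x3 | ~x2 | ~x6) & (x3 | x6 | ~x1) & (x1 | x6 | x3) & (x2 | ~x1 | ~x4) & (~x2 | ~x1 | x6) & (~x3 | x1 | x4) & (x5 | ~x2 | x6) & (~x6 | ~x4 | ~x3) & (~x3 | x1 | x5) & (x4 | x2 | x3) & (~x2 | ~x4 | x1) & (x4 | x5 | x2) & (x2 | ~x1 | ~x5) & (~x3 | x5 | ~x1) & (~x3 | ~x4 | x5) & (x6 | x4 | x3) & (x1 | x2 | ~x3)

4

There are 2^6 = 64 truth assignments over (x1, x2, x3, x4, x5, x6).
Split on x6. With x6 = 1, the clauses containing x6 are satisfied and ~x6 drops from the rest; 4 of the 2^5 = 32 assignments to the other variables satisfy what remains.
With x6 = 0, by the same count on the reduced clause set, 0 assignments work.
(One model: x1=F, x2=F, x3=F, x4=T, x5=F, x6=T.)
Total: 4 + 0 = 4.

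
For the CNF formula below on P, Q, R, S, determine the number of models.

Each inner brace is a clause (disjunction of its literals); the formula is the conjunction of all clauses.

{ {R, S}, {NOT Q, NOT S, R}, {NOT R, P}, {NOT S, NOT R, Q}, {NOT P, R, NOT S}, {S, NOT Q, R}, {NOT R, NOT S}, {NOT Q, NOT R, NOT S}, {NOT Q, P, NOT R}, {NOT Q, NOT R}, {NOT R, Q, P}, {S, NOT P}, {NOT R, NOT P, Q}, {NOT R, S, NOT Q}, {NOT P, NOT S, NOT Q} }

1

There are 2^4 = 16 truth assignments over (P, Q, R, S).
Check each against the 15 clauses (columns in the order P, Q, R, S):
  F F F F  ✗ fails (R OR S)
  F F F T  ✓ satisfies all
  F F T F  ✗ fails (NOT R OR P)
  F F T T  ✗ fails (NOT R OR P)
  F T F F  ✗ fails (R OR S)
  F T F T  ✗ fails (NOT Q OR NOT S OR R)
  F T T F  ✗ fails (NOT R OR P)
  F T T T  ✗ fails (NOT R OR P)
  T F F F  ✗ fails (R OR S)
  T F F T  ✗ fails (NOT P OR R OR NOT S)
  T F T F  ✗ fails (S OR NOT P)
  T F T T  ✗ fails (NOT S OR NOT R OR Q)
  T T F F  ✗ fails (R OR S)
  T T F T  ✗ fails (NOT Q OR NOT S OR R)
  T T T F  ✗ fails (NOT Q OR NOT R)
  T T T T  ✗ fails (NOT R OR NOT S)
1 of the 16 rows is a model.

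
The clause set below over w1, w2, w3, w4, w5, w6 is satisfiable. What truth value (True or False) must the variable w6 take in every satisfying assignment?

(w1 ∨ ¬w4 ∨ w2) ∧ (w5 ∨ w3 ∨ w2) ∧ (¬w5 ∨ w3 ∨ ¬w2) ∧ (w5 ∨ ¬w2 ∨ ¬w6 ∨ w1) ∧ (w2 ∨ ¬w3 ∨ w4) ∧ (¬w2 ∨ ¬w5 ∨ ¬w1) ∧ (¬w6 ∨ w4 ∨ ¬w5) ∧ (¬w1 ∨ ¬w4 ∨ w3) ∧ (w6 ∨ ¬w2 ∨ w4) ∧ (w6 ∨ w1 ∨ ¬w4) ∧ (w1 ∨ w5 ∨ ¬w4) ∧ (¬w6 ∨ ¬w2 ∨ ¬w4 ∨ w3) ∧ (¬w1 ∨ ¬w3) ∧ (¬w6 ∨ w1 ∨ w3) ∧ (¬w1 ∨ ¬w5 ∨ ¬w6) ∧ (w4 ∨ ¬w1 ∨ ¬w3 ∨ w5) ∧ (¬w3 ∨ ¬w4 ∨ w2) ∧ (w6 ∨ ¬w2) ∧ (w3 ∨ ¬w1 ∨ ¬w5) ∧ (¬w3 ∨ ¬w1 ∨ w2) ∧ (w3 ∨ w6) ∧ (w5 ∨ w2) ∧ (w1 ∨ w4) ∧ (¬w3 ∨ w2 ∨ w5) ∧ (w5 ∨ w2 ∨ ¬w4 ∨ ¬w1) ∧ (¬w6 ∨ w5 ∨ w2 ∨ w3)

True

Suppose w6 = False.
From the singleton clause (¬w2), w2 = False.
From the singleton clause (w3), w3 = True.
From the singleton clause (w4), w4 = True.
That conflicts with the unit clause (¬w4).
So every satisfying assignment has w6 = True.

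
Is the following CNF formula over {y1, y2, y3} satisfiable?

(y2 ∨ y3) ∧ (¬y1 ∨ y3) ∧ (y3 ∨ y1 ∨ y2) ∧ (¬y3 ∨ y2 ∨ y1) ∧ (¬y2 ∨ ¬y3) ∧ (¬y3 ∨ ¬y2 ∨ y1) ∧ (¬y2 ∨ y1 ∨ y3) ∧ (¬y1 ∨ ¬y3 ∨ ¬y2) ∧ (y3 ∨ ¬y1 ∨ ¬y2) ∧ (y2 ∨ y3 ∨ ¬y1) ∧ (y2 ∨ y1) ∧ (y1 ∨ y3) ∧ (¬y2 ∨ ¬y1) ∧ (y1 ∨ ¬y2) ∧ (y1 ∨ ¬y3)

Yes

Branch on y2: set y2 = False.
(y3) alone gives y3 = True.
(y1) alone gives y1 = True.
Every clause now holds.
A satisfying assignment: y1 ↦ True,  y2 ↦ False,  y3 ↦ True.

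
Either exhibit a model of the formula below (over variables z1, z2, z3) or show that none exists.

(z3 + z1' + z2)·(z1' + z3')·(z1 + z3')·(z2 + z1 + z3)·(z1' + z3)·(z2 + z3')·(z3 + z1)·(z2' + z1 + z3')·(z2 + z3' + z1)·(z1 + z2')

Suppose z1 = 0.
Unit clause (z3') forces z3 = 0.
Now (z3) is unsatisfied and unit — conflict.
Backtrack on z1: now try z1 = 1.
Unit clause (z3') forces z3 = 0.
Now (z3) is unsatisfied and unit — conflict.
Neither z1 = 1 nor z1 = 0 works.

UNSATISFIABLE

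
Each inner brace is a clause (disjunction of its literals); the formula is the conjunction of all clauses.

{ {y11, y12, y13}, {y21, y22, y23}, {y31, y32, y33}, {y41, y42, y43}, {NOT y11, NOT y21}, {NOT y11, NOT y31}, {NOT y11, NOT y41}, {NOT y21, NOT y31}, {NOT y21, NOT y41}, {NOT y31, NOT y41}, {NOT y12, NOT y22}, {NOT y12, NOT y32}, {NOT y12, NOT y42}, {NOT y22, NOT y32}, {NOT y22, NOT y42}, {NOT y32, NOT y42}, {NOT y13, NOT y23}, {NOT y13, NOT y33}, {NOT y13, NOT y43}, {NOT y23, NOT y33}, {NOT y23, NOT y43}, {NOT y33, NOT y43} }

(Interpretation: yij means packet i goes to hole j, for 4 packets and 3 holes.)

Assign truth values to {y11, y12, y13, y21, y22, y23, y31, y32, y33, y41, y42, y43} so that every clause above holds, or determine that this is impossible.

Try y11 = false.
Try y12 = true.
(NOT y22) alone gives y22 = false.
(NOT y32) alone gives y32 = false.
(NOT y42) alone gives y42 = false.
Try y21 = true.
(NOT y31) alone gives y31 = false.
(y33) alone gives y33 = true.
(NOT y41) alone gives y41 = false.
(y43) alone gives y43 = true.
That conflicts with the unit clause (NOT y43).
That branch fails; take y21 = false instead.
(y23) alone gives y23 = true.
(NOT y13) alone gives y13 = false.
(NOT y33) alone gives y33 = false.
(y31) alone gives y31 = true.
(NOT y41) alone gives y41 = false.
(y43) alone gives y43 = true.
That conflicts with the unit clause (NOT y43).
Either choice for y21 ends in contradiction.
That branch fails; take y12 = false instead.
(y13) alone gives y13 = true.
(NOT y23) alone gives y23 = false.
(NOT y33) alone gives y33 = false.
(NOT y43) alone gives y43 = false.
Try y21 = true.
(NOT y31) alone gives y31 = false.
(y32) alone gives y32 = true.
(NOT y41) alone gives y41 = false.
(y42) alone gives y42 = true.
That conflicts with the unit clause (NOT y42).
That branch fails; take y21 = false instead.
(y22) alone gives y22 = true.
(NOT y32) alone gives y32 = false.
(y31) alone gives y31 = true.
(NOT y41) alone gives y41 = false.
(y42) alone gives y42 = true.
That conflicts with the unit clause (NOT y42).
Either choice for y21 ends in contradiction.
Either choice for y12 ends in contradiction.
That branch fails; take y11 = true instead.
(NOT y21) alone gives y21 = false.
(NOT y31) alone gives y31 = false.
(NOT y41) alone gives y41 = false.
Try y22 = true.
(NOT y12) alone gives y12 = false.
(NOT y32) alone gives y32 = false.
(y33) alone gives y33 = true.
(NOT y42) alone gives y42 = false.
(y43) alone gives y43 = true.
That conflicts with the unit clause (NOT y43).
That branch fails; take y22 = false instead.
(y23) alone gives y23 = true.
(NOT y13) alone gives y13 = false.
(NOT y33) alone gives y33 = false.
(y32) alone gives y32 = true.
(NOT y12) alone gives y12 = false.
(NOT y42) alone gives y42 = false.
(y43) alone gives y43 = true.
That conflicts with the unit clause (NOT y43).
Either choice for y22 ends in contradiction.
Either choice for y11 ends in contradiction.

UNSATISFIABLE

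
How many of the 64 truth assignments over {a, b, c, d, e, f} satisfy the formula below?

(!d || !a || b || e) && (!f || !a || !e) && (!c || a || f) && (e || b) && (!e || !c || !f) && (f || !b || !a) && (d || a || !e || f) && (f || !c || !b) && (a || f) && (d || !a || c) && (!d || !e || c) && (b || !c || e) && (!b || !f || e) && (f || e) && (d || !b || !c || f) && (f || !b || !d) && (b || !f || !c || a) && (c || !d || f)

4

There are 2^6 = 64 truth assignments over (a, b, c, d, e, f).
Split on f. With f = true, the clauses containing f are satisfied and !f drops from the rest; 2 of the 2^5 = 32 assignments to the other variables satisfy what remains.
With f = false, by the same count on the reduced clause set, 2 assignments work.
(One model: a=F, b=F, c=F, d=F, e=T, f=T.)
Total: 2 + 2 = 4.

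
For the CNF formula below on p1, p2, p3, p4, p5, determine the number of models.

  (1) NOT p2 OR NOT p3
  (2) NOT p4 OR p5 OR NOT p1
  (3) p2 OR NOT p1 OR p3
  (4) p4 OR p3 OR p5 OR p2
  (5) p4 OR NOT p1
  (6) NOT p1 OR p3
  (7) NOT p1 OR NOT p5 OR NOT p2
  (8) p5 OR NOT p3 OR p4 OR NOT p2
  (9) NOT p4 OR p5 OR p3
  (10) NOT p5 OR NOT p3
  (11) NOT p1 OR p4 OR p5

There are 2^5 = 32 truth assignments over (p1, p2, p3, p4, p5).
Split on p1. With p1 = true, the clauses containing p1 are satisfied and NOT p1 drops from the rest; 0 of the 2^4 = 16 assignments to the other variables satisfy what remains.
With p1 = false, by the same count on the reduced clause set, 7 assignments work.
Total: 0 + 7 = 7.

7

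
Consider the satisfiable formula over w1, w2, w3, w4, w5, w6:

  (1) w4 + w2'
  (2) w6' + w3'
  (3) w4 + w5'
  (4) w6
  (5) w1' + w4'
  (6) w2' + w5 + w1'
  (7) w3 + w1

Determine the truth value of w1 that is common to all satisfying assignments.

True

Suppose w1 = 0.
From the singleton clause (w6), w6 = 1.
From the singleton clause (w3'), w3 = 0.
That conflicts with the unit clause (w3).
So every satisfying assignment has w1 = True.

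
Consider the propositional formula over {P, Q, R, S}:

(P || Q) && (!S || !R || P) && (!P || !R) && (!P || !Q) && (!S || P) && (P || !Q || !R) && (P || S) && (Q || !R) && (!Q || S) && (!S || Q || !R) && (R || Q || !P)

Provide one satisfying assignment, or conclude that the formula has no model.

Case P = true:
Unit clause (!R) forces R = false.
Unit clause (!Q) forces Q = false.
But (Q) is also a unit clause — contradiction.
That branch fails; take P = false instead.
Unit clause (Q) forces Q = true.
Unit clause (!S) forces S = false.
But (S) is also a unit clause — contradiction.
Neither P = true nor P = false works.

UNSATISFIABLE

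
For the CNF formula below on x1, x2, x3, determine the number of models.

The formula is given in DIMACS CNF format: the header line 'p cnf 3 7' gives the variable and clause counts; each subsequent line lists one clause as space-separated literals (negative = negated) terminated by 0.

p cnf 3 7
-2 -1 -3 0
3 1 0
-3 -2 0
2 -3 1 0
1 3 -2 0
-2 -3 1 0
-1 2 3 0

2

There are 2^3 = 8 truth assignments over (x1, x2, x3).
Split on x2. With x2 = True, the clauses containing x2 are satisfied and ¬x2 drops from the rest; 1 of the 2^2 = 4 assignments to the other variables satisfy what remains.
With x2 = False, by the same count on the reduced clause set, 1 assignment works.
Total: 1 + 1 = 2.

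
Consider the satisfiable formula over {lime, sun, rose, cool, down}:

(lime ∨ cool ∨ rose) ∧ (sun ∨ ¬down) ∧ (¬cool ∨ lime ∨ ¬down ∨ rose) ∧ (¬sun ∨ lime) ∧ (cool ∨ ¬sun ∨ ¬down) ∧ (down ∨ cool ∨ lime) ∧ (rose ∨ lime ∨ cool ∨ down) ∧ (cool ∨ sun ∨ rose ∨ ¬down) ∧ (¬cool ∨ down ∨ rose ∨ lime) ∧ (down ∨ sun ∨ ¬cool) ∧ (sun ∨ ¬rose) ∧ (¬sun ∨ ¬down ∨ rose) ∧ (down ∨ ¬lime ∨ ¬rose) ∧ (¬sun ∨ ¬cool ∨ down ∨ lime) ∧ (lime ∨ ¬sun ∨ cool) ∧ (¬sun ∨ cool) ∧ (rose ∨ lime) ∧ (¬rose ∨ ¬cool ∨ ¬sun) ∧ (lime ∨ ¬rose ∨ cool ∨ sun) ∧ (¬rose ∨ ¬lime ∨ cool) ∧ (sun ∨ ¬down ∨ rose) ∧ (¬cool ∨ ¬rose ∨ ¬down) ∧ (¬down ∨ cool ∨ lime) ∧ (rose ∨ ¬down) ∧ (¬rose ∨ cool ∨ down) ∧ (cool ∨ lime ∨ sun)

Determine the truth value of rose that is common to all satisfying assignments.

Suppose rose = True.
The clause (sun) is unit, so sun = True.
The clause (lime) is unit, so lime = True.
The clause (down) is unit, so down = True.
The clause (cool) is unit, so cool = True.
That conflicts with the unit clause (¬cool).
So every satisfying assignment has rose = False.

False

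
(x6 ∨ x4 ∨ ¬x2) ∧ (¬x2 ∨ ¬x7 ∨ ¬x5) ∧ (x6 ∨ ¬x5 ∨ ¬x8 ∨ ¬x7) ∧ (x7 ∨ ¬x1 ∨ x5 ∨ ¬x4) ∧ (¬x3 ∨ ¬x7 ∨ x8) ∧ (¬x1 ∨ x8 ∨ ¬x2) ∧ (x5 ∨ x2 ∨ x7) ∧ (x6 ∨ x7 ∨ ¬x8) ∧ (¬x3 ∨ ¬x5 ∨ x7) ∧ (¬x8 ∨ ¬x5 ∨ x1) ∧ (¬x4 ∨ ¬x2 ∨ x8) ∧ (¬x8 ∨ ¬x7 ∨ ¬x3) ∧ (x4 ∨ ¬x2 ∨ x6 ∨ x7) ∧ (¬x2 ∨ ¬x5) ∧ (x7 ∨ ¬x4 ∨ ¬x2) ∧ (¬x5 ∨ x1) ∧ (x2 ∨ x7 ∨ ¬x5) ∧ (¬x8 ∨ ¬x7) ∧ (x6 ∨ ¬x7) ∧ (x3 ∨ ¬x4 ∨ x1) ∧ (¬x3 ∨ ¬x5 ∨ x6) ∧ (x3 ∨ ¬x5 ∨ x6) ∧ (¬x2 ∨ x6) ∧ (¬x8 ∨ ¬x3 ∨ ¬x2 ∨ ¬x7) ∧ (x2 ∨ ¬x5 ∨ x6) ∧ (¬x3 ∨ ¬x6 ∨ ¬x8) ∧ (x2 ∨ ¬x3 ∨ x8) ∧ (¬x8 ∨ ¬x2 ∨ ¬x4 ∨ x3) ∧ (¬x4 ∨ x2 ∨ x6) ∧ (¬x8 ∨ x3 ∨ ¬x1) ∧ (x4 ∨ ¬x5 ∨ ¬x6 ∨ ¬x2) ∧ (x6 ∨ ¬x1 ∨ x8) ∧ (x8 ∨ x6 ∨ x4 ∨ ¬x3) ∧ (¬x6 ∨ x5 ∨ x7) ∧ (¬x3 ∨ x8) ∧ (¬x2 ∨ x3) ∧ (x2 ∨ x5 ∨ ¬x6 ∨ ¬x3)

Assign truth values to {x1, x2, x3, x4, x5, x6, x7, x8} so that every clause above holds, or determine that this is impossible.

Branch on x2: set x2 = False.
Branch on x5: set x5 = True.
The clause (x1) is unit, so x1 = True.
The clause (x7) is unit, so x7 = True.
The clause (¬x8) is unit, so x8 = False.
The clause (¬x3) is unit, so x3 = False.
The clause (x6) is unit, so x6 = True.
All clauses hold; x4 can take either value.

x1: True, x2: False, x3: False, x4: False, x5: True, x6: True, x7: True, x8: False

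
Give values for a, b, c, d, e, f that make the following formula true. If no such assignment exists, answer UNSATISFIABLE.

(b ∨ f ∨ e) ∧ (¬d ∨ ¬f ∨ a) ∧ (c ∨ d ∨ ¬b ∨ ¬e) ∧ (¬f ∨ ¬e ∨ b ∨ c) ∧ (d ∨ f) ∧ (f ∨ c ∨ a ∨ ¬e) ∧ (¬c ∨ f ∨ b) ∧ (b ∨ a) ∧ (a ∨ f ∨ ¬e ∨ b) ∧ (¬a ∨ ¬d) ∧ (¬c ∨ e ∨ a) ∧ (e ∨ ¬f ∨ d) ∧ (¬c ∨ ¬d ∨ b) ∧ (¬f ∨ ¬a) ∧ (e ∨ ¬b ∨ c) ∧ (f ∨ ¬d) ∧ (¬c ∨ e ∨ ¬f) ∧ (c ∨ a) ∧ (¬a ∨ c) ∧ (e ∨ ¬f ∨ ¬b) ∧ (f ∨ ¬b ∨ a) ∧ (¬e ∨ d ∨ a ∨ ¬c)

UNSATISFIABLE

Case d = True:
Unit clause (¬a) forces a = False.
Unit clause (¬f) forces f = False.
That conflicts with the unit clause (f).
So d must be the other value — set d = False.
Unit clause (f) forces f = True.
Unit clause (e) forces e = True.
Unit clause (¬a) forces a = False.
Unit clause (b) forces b = True.
Unit clause (c) forces c = True.
That conflicts with the unit clause (¬c).
Both values of d lead to a conflict.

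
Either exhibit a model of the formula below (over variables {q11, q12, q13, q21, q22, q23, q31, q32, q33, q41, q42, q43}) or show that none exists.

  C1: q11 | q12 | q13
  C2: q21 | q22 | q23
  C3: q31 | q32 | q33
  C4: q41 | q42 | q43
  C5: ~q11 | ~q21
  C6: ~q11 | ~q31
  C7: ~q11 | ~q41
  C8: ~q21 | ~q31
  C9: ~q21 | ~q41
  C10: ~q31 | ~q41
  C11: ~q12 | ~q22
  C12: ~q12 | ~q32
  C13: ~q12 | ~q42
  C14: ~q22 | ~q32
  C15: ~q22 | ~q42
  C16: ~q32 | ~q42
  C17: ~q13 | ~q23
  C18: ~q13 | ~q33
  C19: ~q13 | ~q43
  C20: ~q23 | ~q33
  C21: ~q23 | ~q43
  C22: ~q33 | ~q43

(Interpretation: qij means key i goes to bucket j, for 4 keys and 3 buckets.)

UNSATISFIABLE

Try q11 = 0.
Try q12 = 1.
(~q22) alone gives q22 = 0.
(~q32) alone gives q32 = 0.
(~q42) alone gives q42 = 0.
Try q21 = 1.
(~q31) alone gives q31 = 0.
(q33) alone gives q33 = 1.
(~q41) alone gives q41 = 0.
(q43) alone gives q43 = 1.
That conflicts with the unit clause (~q43).
Undo q21 and try q21 = 0.
(q23) alone gives q23 = 1.
(~q13) alone gives q13 = 0.
(~q33) alone gives q33 = 0.
(q31) alone gives q31 = 1.
(~q41) alone gives q41 = 0.
(q43) alone gives q43 = 1.
That conflicts with the unit clause (~q43).
Both values of q21 lead to a conflict.
Undo q12 and try q12 = 0.
(q13) alone gives q13 = 1.
(~q23) alone gives q23 = 0.
(~q33) alone gives q33 = 0.
(~q43) alone gives q43 = 0.
Try q21 = 1.
(~q31) alone gives q31 = 0.
(q32) alone gives q32 = 1.
(~q41) alone gives q41 = 0.
(q42) alone gives q42 = 1.
That conflicts with the unit clause (~q42).
Undo q21 and try q21 = 0.
(q22) alone gives q22 = 1.
(~q32) alone gives q32 = 0.
(q31) alone gives q31 = 1.
(~q41) alone gives q41 = 0.
(q42) alone gives q42 = 1.
That conflicts with the unit clause (~q42).
Both values of q21 lead to a conflict.
Both values of q12 lead to a conflict.
Undo q11 and try q11 = 1.
(~q21) alone gives q21 = 0.
(~q31) alone gives q31 = 0.
(~q41) alone gives q41 = 0.
Try q22 = 1.
(~q12) alone gives q12 = 0.
(~q32) alone gives q32 = 0.
(q33) alone gives q33 = 1.
(~q42) alone gives q42 = 0.
(q43) alone gives q43 = 1.
That conflicts with the unit clause (~q43).
Undo q22 and try q22 = 0.
(q23) alone gives q23 = 1.
(~q13) alone gives q13 = 0.
(~q33) alone gives q33 = 0.
(q32) alone gives q32 = 1.
(~q12) alone gives q12 = 0.
(~q42) alone gives q42 = 0.
(q43) alone gives q43 = 1.
That conflicts with the unit clause (~q43).
Both values of q22 lead to a conflict.
Both values of q11 lead to a conflict.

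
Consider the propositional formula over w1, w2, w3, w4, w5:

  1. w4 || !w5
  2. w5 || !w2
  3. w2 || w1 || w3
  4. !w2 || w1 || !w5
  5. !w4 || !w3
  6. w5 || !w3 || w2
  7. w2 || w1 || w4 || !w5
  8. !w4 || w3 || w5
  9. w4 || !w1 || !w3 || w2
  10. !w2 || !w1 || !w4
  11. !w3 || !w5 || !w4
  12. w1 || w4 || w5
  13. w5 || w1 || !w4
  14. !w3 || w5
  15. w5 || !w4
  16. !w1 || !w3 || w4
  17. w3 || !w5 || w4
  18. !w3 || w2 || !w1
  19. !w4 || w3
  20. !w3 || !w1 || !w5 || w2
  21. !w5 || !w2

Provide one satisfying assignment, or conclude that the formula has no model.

Suppose w4 = false.
The clause (!w5) is unit, so w5 = false.
The clause (!w2) is unit, so w2 = false.
The clause (!w3) is unit, so w3 = false.
The clause (w1) is unit, so w1 = true.
Every clause now holds.

w1: true; w2: false; w3: false; w4: false; w5: false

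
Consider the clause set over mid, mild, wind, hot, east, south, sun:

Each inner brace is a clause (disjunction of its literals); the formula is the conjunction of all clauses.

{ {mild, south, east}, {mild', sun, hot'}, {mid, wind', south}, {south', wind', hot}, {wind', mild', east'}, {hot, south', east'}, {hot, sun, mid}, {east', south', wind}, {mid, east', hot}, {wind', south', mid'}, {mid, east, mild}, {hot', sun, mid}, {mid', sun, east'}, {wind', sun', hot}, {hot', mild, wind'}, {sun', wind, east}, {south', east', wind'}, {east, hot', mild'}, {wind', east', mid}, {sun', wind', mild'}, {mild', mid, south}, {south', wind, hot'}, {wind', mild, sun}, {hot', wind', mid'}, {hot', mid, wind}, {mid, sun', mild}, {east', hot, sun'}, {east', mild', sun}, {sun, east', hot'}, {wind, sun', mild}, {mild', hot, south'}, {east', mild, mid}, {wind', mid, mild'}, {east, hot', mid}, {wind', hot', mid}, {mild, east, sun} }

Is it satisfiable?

Branch on mild: set mild = 1.
Branch on sun: set sun = 0.
Unit clause (hot') forces hot = 0.
Unit clause (mid) forces mid = 1.
Unit clause (east') forces east = 0.
Unit clause (south') forces south = 0.
Every clause is now satisfied; wind is unconstrained.
A satisfying assignment: mid ↦ 1,  mild ↦ 1,  wind ↦ 0,  hot ↦ 0,  east ↦ 0,  south ↦ 0,  sun ↦ 0.

Yes, satisfiable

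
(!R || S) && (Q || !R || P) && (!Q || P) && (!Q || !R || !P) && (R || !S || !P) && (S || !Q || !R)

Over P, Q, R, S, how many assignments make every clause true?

5

There are 2^4 = 16 truth assignments over (P, Q, R, S).
Check each against the 6 clauses (columns in the order P, Q, R, S):
  F F F F  ✓ satisfies all
  F F F T  ✓ satisfies all
  F F T F  ✗ fails (!R || S)
  F F T T  ✗ fails (Q || !R || P)
  F T F F  ✗ fails (!Q || P)
  F T F T  ✗ fails (!Q || P)
  F T T F  ✗ fails (!R || S)
  F T T T  ✗ fails (!Q || P)
  T F F F  ✓ satisfies all
  T F F T  ✗ fails (R || !S || !P)
  T F T F  ✗ fails (!R || S)
  T F T T  ✓ satisfies all
  T T F F  ✓ satisfies all
  T T F T  ✗ fails (R || !S || !P)
  T T T F  ✗ fails (!R || S)
  T T T T  ✗ fails (!Q || !R || !P)
5 of the 16 rows are models.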